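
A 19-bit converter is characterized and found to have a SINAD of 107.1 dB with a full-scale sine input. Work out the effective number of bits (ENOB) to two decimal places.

17.50 bits

ENOB = (SINAD − 1.76) / 6.02 = (107.1 − 1.76)/6.02 = 17.498.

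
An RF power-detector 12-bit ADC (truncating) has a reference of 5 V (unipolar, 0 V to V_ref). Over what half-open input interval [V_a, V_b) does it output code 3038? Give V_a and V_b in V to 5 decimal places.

[3.70850 V, 3.70972 V)

LSB = 5/2^12 = 1.221 mV.
V_a = V_low + 3038·LSB = 3.7085 V; V_b = V_low + 3039·LSB = 3.70972 V.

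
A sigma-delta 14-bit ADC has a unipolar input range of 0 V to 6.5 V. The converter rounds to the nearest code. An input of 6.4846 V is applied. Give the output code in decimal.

With 16384 levels over 6.5 V, one step is 396.73 µV.
(6.4846 − 0) / 0.000396729 = 16345.183 LSBs.
round(16345.183) = 16345.

code 16345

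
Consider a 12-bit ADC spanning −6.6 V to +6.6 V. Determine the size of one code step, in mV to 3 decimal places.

3.223 mV

Full-scale span = 13.2 V.
LSB = 13.2 / 2^12 = 13.2 / 4096 = 0.00322266 V = 3.223 mV.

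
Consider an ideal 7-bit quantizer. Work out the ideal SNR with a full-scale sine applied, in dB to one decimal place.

SNR ≈ 6.02·N + 1.76 dB = 6.02·7 + 1.76 = 43.90 dB.

43.9 dB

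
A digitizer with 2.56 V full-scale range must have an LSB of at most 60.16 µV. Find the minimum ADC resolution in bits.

Number of steps required ≥ 2.56 V / 60.16 µV = 42553.19.
Need 2^N ≥ 42553.19; 2^15 = 32768, 2^16 = 65536.
Minimum N = 16.

16 bits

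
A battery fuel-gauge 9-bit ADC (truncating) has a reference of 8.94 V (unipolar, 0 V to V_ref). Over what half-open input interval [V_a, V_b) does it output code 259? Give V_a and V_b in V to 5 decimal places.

LSB = 8.94/2^9 = 17.461 mV.
V_a = V_low + 259·LSB = 4.52238 V; V_b = V_low + 260·LSB = 4.53984 V.

[4.52238 V, 4.53984 V)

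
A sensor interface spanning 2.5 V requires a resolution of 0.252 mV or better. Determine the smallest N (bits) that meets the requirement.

14 bits

Number of steps required ≥ 2.5 V / 0.252 mV = 9920.63.
Need 2^N ≥ 9920.63; 2^13 = 8192, 2^14 = 16384.
Minimum N = 14.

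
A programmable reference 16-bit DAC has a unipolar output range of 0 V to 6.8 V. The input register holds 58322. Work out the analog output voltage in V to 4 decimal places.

6.0515 V

LSB = 6.8 V / 2^16 = 103.76 µV.
V_out = 0 + 58322 × 0.00010376 V = 6.05148 V.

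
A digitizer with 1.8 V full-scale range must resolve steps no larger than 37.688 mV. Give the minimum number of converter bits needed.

6 bits

Number of steps required ≥ 1.8 V / 37.688 mV = 47.76.
Need 2^N ≥ 47.76; 2^5 = 32, 2^6 = 64.
Minimum N = 6.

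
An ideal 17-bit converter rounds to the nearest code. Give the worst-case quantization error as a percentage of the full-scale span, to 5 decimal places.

0.00038 %

Rounding → worst-case error = ½ LSB = V_FS/2^18, so 100/262144 = 0.00038147 % of full scale.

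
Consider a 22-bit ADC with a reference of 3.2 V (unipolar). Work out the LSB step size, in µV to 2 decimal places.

0.76 µV

Full-scale span = 3.2 V.
LSB = 3.2 / 2^22 = 3.2 / 4194304 = 7.62939e-07 V = 0.76 µV.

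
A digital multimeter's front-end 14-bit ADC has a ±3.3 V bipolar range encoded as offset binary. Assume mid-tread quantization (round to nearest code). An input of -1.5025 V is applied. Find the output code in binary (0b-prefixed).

code 0b1000101101110 (decimal 4462)

With 16384 levels over 6.6 V, one step is 402.83 µV.
(-1.5025 − (−3.3)) / 0.000402832 = 4462.158 LSBs.
Round → code 4462.
In binary (0b-prefixed): 0b1000101101110.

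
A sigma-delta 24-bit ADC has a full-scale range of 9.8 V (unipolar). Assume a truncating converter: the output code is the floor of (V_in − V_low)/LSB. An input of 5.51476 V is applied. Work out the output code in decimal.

With 16777216 levels over 9.8 V, one step is 0.58 µV.
(V_in − V_low)/LSB = (5.51476 − 0) / 5.84126e-07 = 9441053.031.
⌊·⌋(9441053.031) = 9441053.

code 9441053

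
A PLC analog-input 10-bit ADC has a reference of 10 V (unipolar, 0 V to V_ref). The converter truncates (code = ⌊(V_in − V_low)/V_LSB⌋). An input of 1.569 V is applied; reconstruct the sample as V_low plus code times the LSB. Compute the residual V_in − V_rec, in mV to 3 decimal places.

6.500 mV

Step size: 10 V ÷ 2^10 = 9.766 mV.
(V_in − V_low)/LSB = (1.569 − 0)/0.00976562 = 160.6656 → code 160 (floor).
Code 160 maps back to 0 + 160×0.00976562 V = 1.5625 V.
Error = 1.569 − 1.5625 = 0.0065 V = 6.500 mV.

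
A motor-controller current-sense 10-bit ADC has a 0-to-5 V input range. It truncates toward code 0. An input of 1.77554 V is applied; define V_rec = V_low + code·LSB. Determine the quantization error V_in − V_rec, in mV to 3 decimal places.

3.079 mV

LSB = 5/2^10 = 4.883 mV.
(1.77554 − 0)/0.00488281 = 363.6306; ⌊·⌋ gives code 363.
V_rec = 0 + 363·0.00488281 = 1.7724609 V.
Difference: 0.00307906 V → 3.079 mV.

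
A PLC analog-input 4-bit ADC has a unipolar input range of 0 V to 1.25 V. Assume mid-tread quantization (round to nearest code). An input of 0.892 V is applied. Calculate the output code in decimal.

code 11

LSB = 1.25 V / 16 = 78.125 mV.
(V_in − V_low)/LSB = (0.892 − 0) / 0.078125 = 11.418.
So the output code is 11.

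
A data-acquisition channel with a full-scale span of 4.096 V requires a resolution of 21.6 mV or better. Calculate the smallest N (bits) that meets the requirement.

Number of steps required ≥ 4.096 V / 21.6 mV = 189.63.
Need 2^N ≥ 189.63; 2^7 = 128, 2^8 = 256.
Minimum N = 8.

8 bits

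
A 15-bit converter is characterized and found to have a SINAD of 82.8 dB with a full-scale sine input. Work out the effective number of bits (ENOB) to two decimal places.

13.46 bits

ENOB = (SINAD − 1.76) / 6.02 = (82.8 − 1.76)/6.02 = 13.462.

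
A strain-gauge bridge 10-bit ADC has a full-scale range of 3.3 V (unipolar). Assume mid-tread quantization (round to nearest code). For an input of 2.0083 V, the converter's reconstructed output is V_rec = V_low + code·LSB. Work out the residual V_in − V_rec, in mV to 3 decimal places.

0.585 mV

Step size: 3.3 V ÷ 2^10 = 3.223 mV.
(V_in − V_low)/LSB = (2.0083 − 0)/0.00322266 = 623.1816 → code 623 (round).
Reconstructed: 2.0077148 V.
V_in − V_rec = 0.000585156 V = 0.585 mV.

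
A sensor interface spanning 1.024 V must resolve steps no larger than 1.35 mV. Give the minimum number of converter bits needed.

10 bits

Number of steps required ≥ 1.024 V / 1.35 mV = 758.52.
Need 2^N ≥ 758.52; 2^9 = 512, 2^10 = 1024.
Minimum N = 10.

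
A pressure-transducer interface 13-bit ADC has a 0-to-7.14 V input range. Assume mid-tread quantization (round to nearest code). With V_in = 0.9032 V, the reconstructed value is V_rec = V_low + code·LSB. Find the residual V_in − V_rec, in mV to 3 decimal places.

0.241 mV

One LSB is 7.14 V / 8192 = 0.872 mV.
(V_in − V_low)/LSB = (0.9032 − 0)/0.000871582 = 1036.2765 → code 1036 (round).
Reconstructed: 0.90295898 V.
V_in − V_rec = 0.000241016 V = 0.241 mV.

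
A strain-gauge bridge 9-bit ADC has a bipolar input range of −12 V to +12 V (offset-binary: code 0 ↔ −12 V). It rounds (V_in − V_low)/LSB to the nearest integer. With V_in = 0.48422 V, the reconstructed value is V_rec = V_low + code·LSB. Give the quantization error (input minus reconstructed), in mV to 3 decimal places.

15.470 mV

LSB = 24/2^9 = 46.875 mV.
(V_in − V_low)/LSB = (0.48422 − (−12))/0.046875 = 266.3300 → code 266 (round).
Reconstructed: 0.46875 V.
Error = 0.48422 − 0.46875 = 0.01547 V = 15.470 mV.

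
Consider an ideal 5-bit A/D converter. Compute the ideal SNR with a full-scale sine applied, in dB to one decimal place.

31.9 dB

SNR ≈ 6.02·N + 1.76 dB = 6.02·5 + 1.76 = 31.86 dB.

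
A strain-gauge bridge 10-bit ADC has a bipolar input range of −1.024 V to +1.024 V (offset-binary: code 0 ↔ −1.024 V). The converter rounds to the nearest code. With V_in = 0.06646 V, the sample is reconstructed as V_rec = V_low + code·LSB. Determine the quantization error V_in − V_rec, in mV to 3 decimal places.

Step size: 2.048 V ÷ 2^10 = 2.000 mV.
Scaled input = 545.2300 LSBs, so code = 545.
Reconstructed: 0.066 V.
Error = 0.06646 − 0.066 = 0.00046 V = 0.460 mV.

0.460 mV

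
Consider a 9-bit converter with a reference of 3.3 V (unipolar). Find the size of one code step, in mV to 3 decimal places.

6.445 mV

Full-scale span = 3.3 V.
LSB = 3.3 / 2^9 = 3.3 / 512 = 0.00644531 V = 6.445 mV.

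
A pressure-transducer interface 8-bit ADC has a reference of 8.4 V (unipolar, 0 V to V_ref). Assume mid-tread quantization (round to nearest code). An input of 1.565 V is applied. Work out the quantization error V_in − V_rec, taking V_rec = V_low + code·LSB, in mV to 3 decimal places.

-10.000 mV

Step size: 8.4 V ÷ 2^8 = 32.812 mV.
Scaled input = 47.6952 LSBs, so code = 48.
Code 48 maps back to 0 + 48×0.0328125 V = 1.575 V.
V_in − V_rec = -0.01 V = -10.000 mV.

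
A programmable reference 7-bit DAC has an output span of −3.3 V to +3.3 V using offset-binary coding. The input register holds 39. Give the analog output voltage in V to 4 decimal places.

LSB = 6.6 V / 2^7 = 51.562 mV.
V_out = (−3.3) + 39 × 0.0515625 V = -1.28906 V.

-1.2891 V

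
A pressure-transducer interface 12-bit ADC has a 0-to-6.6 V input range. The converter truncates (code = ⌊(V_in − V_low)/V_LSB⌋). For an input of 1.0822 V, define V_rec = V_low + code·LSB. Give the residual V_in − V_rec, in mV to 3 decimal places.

Step size: 6.6 V ÷ 2^12 = 1.611 mV.
Scaled input = 671.6199 LSBs, so code = 671.
V_rec = 0 + 671·0.00161133 = 1.0812012 V.
Error = 1.0822 − 1.0812012 = 0.000998828 V = 0.999 mV.

0.999 mV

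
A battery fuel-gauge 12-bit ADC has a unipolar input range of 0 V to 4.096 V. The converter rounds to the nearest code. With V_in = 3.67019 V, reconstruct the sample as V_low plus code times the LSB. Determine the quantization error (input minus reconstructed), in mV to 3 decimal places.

0.190 mV

One LSB is 4.096 V / 4096 = 1.000 mV.
Scaled input = 3670.1900 LSBs, so code = 3670.
Code 3670 maps back to 0 + 3670×0.001 V = 3.67 V.
Difference: 0.00019 V → 0.190 mV.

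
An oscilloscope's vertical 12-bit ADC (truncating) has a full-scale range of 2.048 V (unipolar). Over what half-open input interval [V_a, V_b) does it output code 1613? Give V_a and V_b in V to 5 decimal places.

[0.80650 V, 0.80700 V)

LSB = 2.048/2^12 = 0.500 mV.
V_a = V_low + 1613·LSB = 0.8065 V; V_b = V_low + 1614·LSB = 0.807 V.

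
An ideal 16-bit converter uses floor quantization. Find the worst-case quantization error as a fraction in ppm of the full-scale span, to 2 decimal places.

Truncating → worst-case error = 1 LSB = V_FS/2^16, so 1e+06/65536 = 15.2588 ppm of full scale.

15.26 ppm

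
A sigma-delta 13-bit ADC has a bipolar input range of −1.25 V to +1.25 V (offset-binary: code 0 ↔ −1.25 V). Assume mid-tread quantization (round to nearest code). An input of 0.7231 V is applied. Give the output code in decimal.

code 6465

LSB = 2.5 V / 8192 = 305.18 µV.
Input sits at 6465.454 steps above V_low.
Round → code 6465.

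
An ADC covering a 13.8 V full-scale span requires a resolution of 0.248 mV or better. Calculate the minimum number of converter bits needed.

Number of steps required ≥ 13.8 V / 0.248 mV = 55645.16.
Need 2^N ≥ 55645.16; 2^15 = 32768, 2^16 = 65536.
Minimum N = 16.

16 bits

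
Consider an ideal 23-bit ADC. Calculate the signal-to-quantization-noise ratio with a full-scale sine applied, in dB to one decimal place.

SNR ≈ 6.02·N + 1.76 dB = 6.02·23 + 1.76 = 140.22 dB.

140.2 dB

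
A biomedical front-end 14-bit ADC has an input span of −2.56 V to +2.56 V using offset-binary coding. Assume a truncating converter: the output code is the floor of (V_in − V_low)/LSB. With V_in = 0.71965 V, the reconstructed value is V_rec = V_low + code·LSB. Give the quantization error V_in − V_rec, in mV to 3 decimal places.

0.275 mV

One LSB is 5.12 V / 16384 = 312.50 µV.
(V_in − V_low)/LSB = (0.71965 − (−2.56))/0.0003125 = 10494.8800 → code 10494 (floor).
Reconstructed: 0.719375 V.
Error = 0.71965 − 0.719375 = 0.000275 V = 0.275 mV.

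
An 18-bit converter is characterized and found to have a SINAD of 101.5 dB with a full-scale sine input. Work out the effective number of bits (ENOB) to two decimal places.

16.57 bits

ENOB = (SINAD − 1.76) / 6.02 = (101.5 − 1.76)/6.02 = 16.568.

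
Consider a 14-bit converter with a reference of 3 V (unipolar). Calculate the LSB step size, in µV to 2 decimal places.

183.11 µV

Full-scale span = 3 V.
LSB = 3 / 2^14 = 3 / 16384 = 0.000183105 V = 183.11 µV.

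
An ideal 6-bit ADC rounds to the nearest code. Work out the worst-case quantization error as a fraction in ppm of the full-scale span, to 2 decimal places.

7812.50 ppm

Rounding → worst-case error = ½ LSB = V_FS/2^7, so 1e+06/128 = 7812.5 ppm of full scale.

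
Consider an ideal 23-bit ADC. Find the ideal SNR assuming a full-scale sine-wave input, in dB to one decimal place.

SNR ≈ 6.02·N + 1.76 dB = 6.02·23 + 1.76 = 140.22 dB.

140.2 dB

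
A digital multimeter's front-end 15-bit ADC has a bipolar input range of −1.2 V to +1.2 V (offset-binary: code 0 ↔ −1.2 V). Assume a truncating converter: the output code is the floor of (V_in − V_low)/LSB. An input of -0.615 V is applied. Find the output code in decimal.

Full-scale span = 2.4 V; LSB = 2.4/2^15 = 73.24 µV.
(-0.615 − (−1.2)) / 7.32422e-05 = 7987.200 LSBs.
⌊·⌋(7987.200) = 7987.

code 7987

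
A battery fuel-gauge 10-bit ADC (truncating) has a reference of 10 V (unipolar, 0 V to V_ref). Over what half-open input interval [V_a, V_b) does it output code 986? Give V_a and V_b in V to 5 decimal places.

LSB = 10/2^10 = 9.766 mV.
V_a = V_low + 986·LSB = 9.62891 V; V_b = V_low + 987·LSB = 9.63867 V.

[9.62891 V, 9.63867 V)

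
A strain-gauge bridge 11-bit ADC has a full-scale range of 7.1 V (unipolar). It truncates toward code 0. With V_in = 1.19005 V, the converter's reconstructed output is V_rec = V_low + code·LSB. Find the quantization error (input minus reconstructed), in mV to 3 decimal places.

Step size: 7.1 V ÷ 2^11 = 3.467 mV.
(V_in − V_low)/LSB = (1.19005 − 0)/0.0034668 = 343.2708 → code 343 (floor).
Code 343 maps back to 0 + 343×0.0034668 V = 1.1891113 V.
Difference: 0.000938672 V → 0.939 mV.

0.939 mV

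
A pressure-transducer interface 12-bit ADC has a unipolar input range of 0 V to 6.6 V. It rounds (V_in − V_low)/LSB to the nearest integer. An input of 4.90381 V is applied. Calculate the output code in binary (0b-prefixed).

With 4096 levels over 6.6 V, one step is 1.611 mV.
(4.90381 − 0) / 0.00161133 = 3043.334 LSBs.
So the output code is 3043.
In binary (0b-prefixed): 0b101111100011.

code 0b101111100011 (decimal 3043)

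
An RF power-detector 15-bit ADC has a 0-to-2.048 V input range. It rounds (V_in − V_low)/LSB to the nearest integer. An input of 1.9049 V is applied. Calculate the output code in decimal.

LSB = 2.048 V / 32768 = 62.50 µV.
Input sits at 30478.400 steps above V_low.
round(30478.400) = 30478.

code 30478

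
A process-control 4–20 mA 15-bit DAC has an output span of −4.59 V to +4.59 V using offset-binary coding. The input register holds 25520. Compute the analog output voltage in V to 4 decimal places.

2.5595 V

LSB = 9.18 V / 2^15 = 280.15 µV.
V_out = (−4.59) + 25520 × 0.000280151 V = 2.55946 V.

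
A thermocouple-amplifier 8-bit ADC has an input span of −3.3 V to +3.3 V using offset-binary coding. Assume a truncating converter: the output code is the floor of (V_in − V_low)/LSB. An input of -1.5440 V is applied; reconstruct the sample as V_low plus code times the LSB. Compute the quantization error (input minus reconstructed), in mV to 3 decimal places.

2.875 mV

LSB = 6.6/2^8 = 25.781 mV.
Scaled input = 68.1115 LSBs, so code = 68.
V_rec = (−3.3) + 68·0.0257812 = -1.546875 V.
Error = -1.5440 − (−1.546875) = 0.002875 V = 2.875 mV.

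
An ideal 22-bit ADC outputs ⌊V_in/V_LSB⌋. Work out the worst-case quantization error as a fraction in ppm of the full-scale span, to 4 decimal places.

Truncating → worst-case error = 1 LSB = V_FS/2^22, so 1e+06/4194304 = 0.238419 ppm of full scale.

0.2384 ppm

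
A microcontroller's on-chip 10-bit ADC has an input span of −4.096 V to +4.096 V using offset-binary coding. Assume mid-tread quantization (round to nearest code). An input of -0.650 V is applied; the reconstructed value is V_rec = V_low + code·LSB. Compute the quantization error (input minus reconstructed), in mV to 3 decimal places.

-2.000 mV

LSB = 8.192/2^10 = 8.000 mV.
Scaled input = 430.7500 LSBs, so code = 431.
Reconstructed: -0.648 V.
Difference: -0.002 V → -2.000 mV.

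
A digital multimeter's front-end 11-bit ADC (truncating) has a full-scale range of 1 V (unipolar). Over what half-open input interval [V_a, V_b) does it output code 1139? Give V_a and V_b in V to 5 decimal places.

[0.55615 V, 0.55664 V)

LSB = 1/2^11 = 488.28 µV.
V_a = V_low + 1139·LSB = 0.556152 V; V_b = V_low + 1140·LSB = 0.556641 V.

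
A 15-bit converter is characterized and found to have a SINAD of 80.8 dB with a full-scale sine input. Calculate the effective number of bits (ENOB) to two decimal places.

13.13 bits

ENOB = (SINAD − 1.76) / 6.02 = (80.8 − 1.76)/6.02 = 13.130.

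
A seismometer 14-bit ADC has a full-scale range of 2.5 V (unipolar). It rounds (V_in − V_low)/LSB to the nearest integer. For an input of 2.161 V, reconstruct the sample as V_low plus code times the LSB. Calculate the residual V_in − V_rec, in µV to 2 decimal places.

50.29 µV

Step size: 2.5 V ÷ 2^14 = 152.59 µV.
(V_in − V_low)/LSB = (2.161 − 0)/0.000152588 = 14162.3296 → code 14162 (round).
Code 14162 maps back to 0 + 14162×0.000152588 V = 2.1609497 V.
Error = 2.161 − 2.1609497 = 5.0293e-05 V = 50.29 µV.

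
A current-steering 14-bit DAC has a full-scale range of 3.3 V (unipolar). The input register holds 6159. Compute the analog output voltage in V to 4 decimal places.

1.2405 V

LSB = 3.3 V / 2^14 = 201.42 µV.
V_out = 0 + 6159 × 0.000201416 V = 1.24052 V.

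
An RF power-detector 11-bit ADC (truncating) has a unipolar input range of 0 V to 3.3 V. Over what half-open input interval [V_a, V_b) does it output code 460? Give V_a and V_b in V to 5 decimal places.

LSB = 3.3/2^11 = 1.611 mV.
V_a = V_low + 460·LSB = 0.741211 V; V_b = V_low + 461·LSB = 0.742822 V.

[0.74121 V, 0.74282 V)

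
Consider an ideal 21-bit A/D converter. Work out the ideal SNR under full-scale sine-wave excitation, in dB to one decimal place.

SNR ≈ 6.02·N + 1.76 dB = 6.02·21 + 1.76 = 128.18 dB.

128.2 dB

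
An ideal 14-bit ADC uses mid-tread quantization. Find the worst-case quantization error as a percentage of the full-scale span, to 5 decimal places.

0.00305 %

Rounding → worst-case error = ½ LSB = V_FS/2^15, so 100/32768 = 0.00305176 % of full scale.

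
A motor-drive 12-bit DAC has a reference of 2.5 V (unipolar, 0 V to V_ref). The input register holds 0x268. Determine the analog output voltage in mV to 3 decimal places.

375.977 mV

LSB = 2.5 V / 2^12 = 0.610 mV.
Code 0x268 = 616 decimal.
V_out = 0 + 616 × 0.000610352 V = 0.375977 V.
= 375.977 mV.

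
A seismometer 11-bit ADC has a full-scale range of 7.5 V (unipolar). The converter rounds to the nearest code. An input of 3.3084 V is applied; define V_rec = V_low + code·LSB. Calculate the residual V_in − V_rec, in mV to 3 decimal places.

1.515 mV

LSB = 7.5/2^11 = 3.662 mV.
Scaled input = 903.4138 LSBs, so code = 903.
V_rec = 0 + 903·0.00366211 = 3.3068848 V.
V_in − V_rec = 0.00151523 V = 1.515 mV.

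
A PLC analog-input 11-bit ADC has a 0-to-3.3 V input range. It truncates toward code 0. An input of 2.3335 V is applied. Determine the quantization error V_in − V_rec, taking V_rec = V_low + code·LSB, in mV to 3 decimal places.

Step size: 3.3 V ÷ 2^11 = 1.611 mV.
(V_in − V_low)/LSB = (2.3335 − 0)/0.00161133 = 1448.1842 → code 1448 (floor).
Code 1448 maps back to 0 + 1448×0.00161133 V = 2.3332031 V.
V_in − V_rec = 0.000296875 V = 0.297 mV.

0.297 mV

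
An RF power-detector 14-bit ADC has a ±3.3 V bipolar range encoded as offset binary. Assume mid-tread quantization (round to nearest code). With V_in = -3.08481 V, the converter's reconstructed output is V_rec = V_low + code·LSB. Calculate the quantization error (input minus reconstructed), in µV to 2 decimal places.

Step size: 6.6 V ÷ 2^14 = 402.83 µV.
(V_in − V_low)/LSB = (-3.08481 − (−3.3))/0.000402832 = 534.1929 → code 534 (round).
Code 534 maps back to (−3.3) + 534×0.000402832 V = -3.0848877 V.
Difference: 7.76953e-05 V → 77.70 µV.

77.70 µV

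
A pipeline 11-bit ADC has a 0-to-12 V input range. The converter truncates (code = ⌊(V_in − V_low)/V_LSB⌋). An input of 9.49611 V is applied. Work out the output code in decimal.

code 1620

Full-scale span = 12 V; LSB = 12/2^11 = 5.859 mV.
(V_in − V_low)/LSB = (9.49611 − 0) / 0.00585938 = 1620.669.
⌊·⌋(1620.669) = 1620.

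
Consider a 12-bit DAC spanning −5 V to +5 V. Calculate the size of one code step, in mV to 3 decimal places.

2.441 mV

Full-scale span = 10 V.
LSB = 10 / 2^12 = 10 / 4096 = 0.00244141 V = 2.441 mV.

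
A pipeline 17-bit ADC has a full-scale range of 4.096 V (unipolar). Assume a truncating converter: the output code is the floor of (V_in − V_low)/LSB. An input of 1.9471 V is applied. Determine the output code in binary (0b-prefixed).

With 131072 levels over 4.096 V, one step is 31.25 µV.
Input sits at 62307.200 steps above V_low.
⌊·⌋(62307.200) = 62307.
In binary (0b-prefixed): 0b1111001101100011.

code 0b1111001101100011 (decimal 62307)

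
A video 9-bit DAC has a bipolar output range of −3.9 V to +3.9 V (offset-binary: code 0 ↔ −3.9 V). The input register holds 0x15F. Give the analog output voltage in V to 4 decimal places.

LSB = 7.8 V / 2^9 = 15.234 mV.
Code 0x15F = 351 decimal.
V_out = (−3.9) + 351 × 0.0152344 V = 1.44727 V.

1.4473 V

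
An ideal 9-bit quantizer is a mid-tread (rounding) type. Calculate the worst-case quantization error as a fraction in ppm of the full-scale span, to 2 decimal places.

976.56 ppm

Rounding → worst-case error = ½ LSB = V_FS/2^10, so 1e+06/1024 = 976.562 ppm of full scale.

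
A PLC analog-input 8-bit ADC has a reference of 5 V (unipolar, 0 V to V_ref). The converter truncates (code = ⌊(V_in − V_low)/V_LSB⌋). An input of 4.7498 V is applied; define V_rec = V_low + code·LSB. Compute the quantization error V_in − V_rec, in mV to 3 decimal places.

One LSB is 5 V / 256 = 19.531 mV.
(4.7498 − 0)/0.0195312 = 243.1898; ⌊·⌋ gives code 243.
Reconstructed: 4.7460938 V.
V_in − V_rec = 0.00370625 V = 3.706 mV.

3.706 mV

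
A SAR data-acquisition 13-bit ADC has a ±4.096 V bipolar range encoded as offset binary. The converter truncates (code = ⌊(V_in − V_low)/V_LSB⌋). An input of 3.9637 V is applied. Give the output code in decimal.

code 8059

LSB = 8.192 V / 8192 = 1.000 mV.
Input sits at 8059.700 steps above V_low.
So the output code is 8059.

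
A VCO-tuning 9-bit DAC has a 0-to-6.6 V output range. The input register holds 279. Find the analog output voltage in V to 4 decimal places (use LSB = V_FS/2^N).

3.5965 V

LSB = 6.6 V / 2^9 = 12.891 mV.
V_out = 0 + 279 × 0.0128906 V = 3.59648 V.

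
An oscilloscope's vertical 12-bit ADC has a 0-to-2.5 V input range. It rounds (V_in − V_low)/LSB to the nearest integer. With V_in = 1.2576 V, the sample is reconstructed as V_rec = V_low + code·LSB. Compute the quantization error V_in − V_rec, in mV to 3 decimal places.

0.276 mV

Step size: 2.5 V ÷ 2^12 = 0.610 mV.
Scaled input = 2060.4518 LSBs, so code = 2060.
V_rec = 0 + 2060·0.000610352 = 1.2573242 V.
Difference: 0.000275781 V → 0.276 mV.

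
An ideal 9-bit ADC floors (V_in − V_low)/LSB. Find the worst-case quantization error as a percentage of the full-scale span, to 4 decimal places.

Truncating → worst-case error = 1 LSB = V_FS/2^9, so 100/512 = 0.195312 % of full scale.

0.1953 %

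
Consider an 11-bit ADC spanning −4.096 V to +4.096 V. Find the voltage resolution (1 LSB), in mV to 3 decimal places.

Full-scale span = 8.192 V.
LSB = 8.192 / 2^11 = 8.192 / 2048 = 0.004 V = 4.000 mV.

4.000 mV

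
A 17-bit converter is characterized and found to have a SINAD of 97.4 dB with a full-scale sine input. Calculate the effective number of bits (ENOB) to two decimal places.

15.89 bits

ENOB = (SINAD − 1.76) / 6.02 = (97.4 − 1.76)/6.02 = 15.887.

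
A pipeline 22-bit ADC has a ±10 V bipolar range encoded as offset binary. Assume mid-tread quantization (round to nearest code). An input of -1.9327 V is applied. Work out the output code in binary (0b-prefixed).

Full-scale span = 20 V; LSB = 20/2^22 = 4.77 µV.
Input sits at 1691835.433 steps above V_low.
Round → code 1691835.
In binary (0b-prefixed): 0b110011101000010111011.

code 0b110011101000010111011 (decimal 1691835)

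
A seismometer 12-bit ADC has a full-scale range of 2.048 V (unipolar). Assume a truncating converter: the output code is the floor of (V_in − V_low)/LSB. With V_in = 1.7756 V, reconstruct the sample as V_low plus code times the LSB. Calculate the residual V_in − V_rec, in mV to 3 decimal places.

One LSB is 2.048 V / 4096 = 0.500 mV.
Scaled input = 3551.2000 LSBs, so code = 3551.
Code 3551 maps back to 0 + 3551×0.0005 V = 1.7755 V.
Difference: 0.0001 V → 0.100 mV.

0.100 mV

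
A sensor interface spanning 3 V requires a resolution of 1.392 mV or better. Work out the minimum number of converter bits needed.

12 bits

Number of steps required ≥ 3 V / 1.392 mV = 2155.17.
Need 2^N ≥ 2155.17; 2^11 = 2048, 2^12 = 4096.
Minimum N = 12.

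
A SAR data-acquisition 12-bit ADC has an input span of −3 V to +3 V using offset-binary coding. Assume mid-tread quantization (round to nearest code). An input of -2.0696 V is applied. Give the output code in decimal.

code 635

LSB = 6 V / 4096 = 1.465 mV.
(-2.0696 − (−3)) / 0.00146484 = 635.153 LSBs.
Round → code 635.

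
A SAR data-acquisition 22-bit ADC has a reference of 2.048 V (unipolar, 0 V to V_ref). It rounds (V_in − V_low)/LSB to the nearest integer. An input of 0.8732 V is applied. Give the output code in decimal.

Full-scale span = 2.048 V; LSB = 2.048/2^22 = 0.49 µV.
(0.8732 − 0) / 4.88281e-07 = 1788313.600 LSBs.
Round → code 1788314.

code 1788314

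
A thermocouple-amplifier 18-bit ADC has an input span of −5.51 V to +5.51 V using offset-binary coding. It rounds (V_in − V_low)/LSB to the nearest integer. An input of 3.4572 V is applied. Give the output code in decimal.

code 213312

With 262144 levels over 11.02 V, one step is 42.04 µV.
Input sits at 213311.949 steps above V_low.
round(213311.949) = 213312.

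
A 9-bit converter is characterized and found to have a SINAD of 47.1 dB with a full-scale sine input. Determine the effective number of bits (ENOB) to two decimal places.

7.53 bits

ENOB = (SINAD − 1.76) / 6.02 = (47.1 − 1.76)/6.02 = 7.532.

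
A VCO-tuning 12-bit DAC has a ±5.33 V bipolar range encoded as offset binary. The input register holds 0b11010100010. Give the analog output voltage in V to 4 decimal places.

LSB = 10.66 V / 2^12 = 2.603 mV.
Code 0b11010100010 = 1698 decimal.
V_out = (−5.33) + 1698 × 0.00260254 V = -0.910889 V.

-0.9109 V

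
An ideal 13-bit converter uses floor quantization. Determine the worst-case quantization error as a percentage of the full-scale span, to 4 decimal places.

0.0122 %

Truncating → worst-case error = 1 LSB = V_FS/2^13, so 100/8192 = 0.012207 % of full scale.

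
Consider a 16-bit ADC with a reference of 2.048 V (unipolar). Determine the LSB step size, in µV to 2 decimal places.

Full-scale span = 2.048 V.
LSB = 2.048 / 2^16 = 2.048 / 65536 = 3.125e-05 V = 31.25 µV.

31.25 µV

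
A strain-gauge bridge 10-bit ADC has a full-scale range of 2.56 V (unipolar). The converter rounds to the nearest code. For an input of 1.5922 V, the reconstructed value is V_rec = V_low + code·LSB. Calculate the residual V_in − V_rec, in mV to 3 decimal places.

-0.300 mV

LSB = 2.56/2^10 = 2.500 mV.
(V_in − V_low)/LSB = (1.5922 − 0)/0.0025 = 636.8800 → code 637 (round).
Code 637 maps back to 0 + 637×0.0025 V = 1.5925 V.
V_in − V_rec = -0.0003 V = -0.300 mV.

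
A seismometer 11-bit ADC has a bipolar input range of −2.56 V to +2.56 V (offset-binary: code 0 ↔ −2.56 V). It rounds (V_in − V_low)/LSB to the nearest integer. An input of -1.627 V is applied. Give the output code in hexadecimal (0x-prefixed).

code 0x175 (decimal 373)

With 2048 levels over 5.12 V, one step is 2.500 mV.
(-1.627 − (−2.56)) / 0.0025 = 373.200 LSBs.
So the output code is 373.
In hexadecimal (0x-prefixed): 0x175.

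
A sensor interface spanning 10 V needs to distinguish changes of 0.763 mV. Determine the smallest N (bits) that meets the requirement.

Number of steps required ≥ 10 V / 0.763 mV = 13106.16.
Need 2^N ≥ 13106.16; 2^13 = 8192, 2^14 = 16384.
Minimum N = 14.

14 bits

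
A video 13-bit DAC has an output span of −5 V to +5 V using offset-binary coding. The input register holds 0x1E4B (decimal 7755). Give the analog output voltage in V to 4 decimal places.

LSB = 10 V / 2^13 = 1.221 mV.
Code 0x1E4B = 7755 decimal.
V_out = (−5) + 7755 × 0.0012207 V = 4.46655 V.

4.4666 V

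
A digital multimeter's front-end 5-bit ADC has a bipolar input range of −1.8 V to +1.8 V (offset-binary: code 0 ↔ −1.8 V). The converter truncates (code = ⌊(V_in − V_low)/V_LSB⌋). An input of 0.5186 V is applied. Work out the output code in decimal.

code 20

LSB = 3.6 V / 32 = 112.500 mV.
(V_in − V_low)/LSB = (0.5186 − (−1.8)) / 0.1125 = 20.610.
So the output code is 20.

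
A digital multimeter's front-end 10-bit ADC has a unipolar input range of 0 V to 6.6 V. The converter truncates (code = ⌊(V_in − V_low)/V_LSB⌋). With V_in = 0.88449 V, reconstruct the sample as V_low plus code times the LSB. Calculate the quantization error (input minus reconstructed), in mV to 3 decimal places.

One LSB is 6.6 V / 1024 = 6.445 mV.
(V_in − V_low)/LSB = (0.88449 − 0)/0.00644531 = 137.2300 → code 137 (floor).
Reconstructed: 0.88300781 V.
V_in − V_rec = 0.00148219 V = 1.482 mV.

1.482 mV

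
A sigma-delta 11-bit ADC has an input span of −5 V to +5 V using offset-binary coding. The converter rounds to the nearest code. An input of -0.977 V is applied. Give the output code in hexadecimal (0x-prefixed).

LSB = 10 V / 2048 = 4.883 mV.
(V_in − V_low)/LSB = (-0.977 − (−5)) / 0.00488281 = 823.910.
round(823.910) = 824.
In hexadecimal (0x-prefixed): 0x338.

code 0x338 (decimal 824)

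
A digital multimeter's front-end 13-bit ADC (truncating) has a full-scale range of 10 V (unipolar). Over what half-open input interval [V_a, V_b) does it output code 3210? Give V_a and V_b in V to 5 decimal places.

LSB = 10/2^13 = 1.221 mV.
V_a = V_low + 3210·LSB = 3.91846 V; V_b = V_low + 3211·LSB = 3.91968 V.

[3.91846 V, 3.91968 V)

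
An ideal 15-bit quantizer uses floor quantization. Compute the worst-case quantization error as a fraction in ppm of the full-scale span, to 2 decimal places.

Truncating → worst-case error = 1 LSB = V_FS/2^15, so 1e+06/32768 = 30.5176 ppm of full scale.

30.52 ppm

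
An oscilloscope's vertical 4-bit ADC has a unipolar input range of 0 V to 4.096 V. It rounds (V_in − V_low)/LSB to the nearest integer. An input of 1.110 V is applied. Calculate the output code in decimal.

code 4

With 16 levels over 4.096 V, one step is 256.000 mV.
(1.110 − 0) / 0.256 = 4.336 LSBs.
Round → code 4.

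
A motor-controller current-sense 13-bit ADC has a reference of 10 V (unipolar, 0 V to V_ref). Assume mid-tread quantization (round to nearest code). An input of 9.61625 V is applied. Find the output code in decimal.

code 7878

LSB = 10 V / 8192 = 1.221 mV.
Input sits at 7877.632 steps above V_low.
round(7877.632) = 7878.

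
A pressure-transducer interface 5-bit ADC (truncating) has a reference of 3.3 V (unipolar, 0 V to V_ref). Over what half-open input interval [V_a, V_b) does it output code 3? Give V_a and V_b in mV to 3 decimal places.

[309.375 mV, 412.500 mV)

LSB = 3.3/2^5 = 103.125 mV.
V_a = V_low + 3·LSB = 0.309375 V; V_b = V_low + 4·LSB = 0.4125 V.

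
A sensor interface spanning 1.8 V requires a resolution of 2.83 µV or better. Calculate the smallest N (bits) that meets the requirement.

Number of steps required ≥ 1.8 V / 2.83 µV = 636042.40.
Need 2^N ≥ 636042.40; 2^19 = 524288, 2^20 = 1048576.
Minimum N = 20.

20 bits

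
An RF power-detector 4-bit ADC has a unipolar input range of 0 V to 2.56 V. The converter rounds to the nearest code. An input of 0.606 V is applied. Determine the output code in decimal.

code 4

LSB = 2.56 V / 16 = 160.000 mV.
Input sits at 3.788 steps above V_low.
round(3.788) = 4.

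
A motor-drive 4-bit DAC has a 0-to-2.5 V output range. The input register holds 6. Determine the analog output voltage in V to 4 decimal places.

0.9375 V

LSB = 2.5 V / 2^4 = 156.250 mV.
V_out = 0 + 6 × 0.15625 V = 0.9375 V.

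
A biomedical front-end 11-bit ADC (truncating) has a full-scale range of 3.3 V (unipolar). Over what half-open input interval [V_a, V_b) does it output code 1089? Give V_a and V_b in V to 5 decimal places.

LSB = 3.3/2^11 = 1.611 mV.
V_a = V_low + 1089·LSB = 1.75474 V; V_b = V_low + 1090·LSB = 1.75635 V.

[1.75474 V, 1.75635 V)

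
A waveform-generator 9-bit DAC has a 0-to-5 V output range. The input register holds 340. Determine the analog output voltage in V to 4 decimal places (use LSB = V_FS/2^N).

LSB = 5 V / 2^9 = 9.766 mV.
V_out = 0 + 340 × 0.00976562 V = 3.32031 V.

3.3203 V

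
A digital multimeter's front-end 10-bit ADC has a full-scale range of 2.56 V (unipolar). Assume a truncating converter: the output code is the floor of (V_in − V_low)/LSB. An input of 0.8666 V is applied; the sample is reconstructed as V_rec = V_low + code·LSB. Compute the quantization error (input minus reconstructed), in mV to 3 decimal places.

LSB = 2.56/2^10 = 2.500 mV.
(V_in − V_low)/LSB = (0.8666 − 0)/0.0025 = 346.6400 → code 346 (floor).
Reconstructed: 0.865 V.
Error = 0.8666 − 0.865 = 0.0016 V = 1.600 mV.

1.600 mV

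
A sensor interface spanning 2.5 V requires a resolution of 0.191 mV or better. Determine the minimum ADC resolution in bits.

Number of steps required ≥ 2.5 V / 0.191 mV = 13089.01.
Need 2^N ≥ 13089.01; 2^13 = 8192, 2^14 = 16384.
Minimum N = 14.

14 bits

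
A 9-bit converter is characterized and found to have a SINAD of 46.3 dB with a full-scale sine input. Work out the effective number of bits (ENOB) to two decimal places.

ENOB = (SINAD − 1.76) / 6.02 = (46.3 − 1.76)/6.02 = 7.399.

7.40 bits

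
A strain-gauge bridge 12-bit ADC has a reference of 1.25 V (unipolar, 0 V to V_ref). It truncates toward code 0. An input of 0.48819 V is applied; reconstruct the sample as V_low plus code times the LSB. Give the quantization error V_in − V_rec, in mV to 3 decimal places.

LSB = 1.25/2^12 = 305.18 µV.
(0.48819 − 0)/0.000305176 = 1599.7010; ⌊·⌋ gives code 1599.
Code 1599 maps back to 0 + 1599×0.000305176 V = 0.48797607 V.
Difference: 0.000213926 V → 0.214 mV.

0.214 mV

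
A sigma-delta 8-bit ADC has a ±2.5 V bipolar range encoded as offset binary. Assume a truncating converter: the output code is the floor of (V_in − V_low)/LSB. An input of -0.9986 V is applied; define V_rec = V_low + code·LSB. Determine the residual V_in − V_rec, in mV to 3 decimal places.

17.025 mV

One LSB is 5 V / 256 = 19.531 mV.
(-0.9986 − (−2.5))/0.0195312 = 76.8717; ⌊·⌋ gives code 76.
V_rec = (−2.5) + 76·0.0195312 = -1.015625 V.
Error = -0.9986 − (−1.015625) = 0.017025 V = 17.025 mV.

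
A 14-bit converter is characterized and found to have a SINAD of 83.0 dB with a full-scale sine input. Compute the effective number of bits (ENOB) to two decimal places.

ENOB = (SINAD − 1.76) / 6.02 = (83.0 − 1.76)/6.02 = 13.495.

13.50 bits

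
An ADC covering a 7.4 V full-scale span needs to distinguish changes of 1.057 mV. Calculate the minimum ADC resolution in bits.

Number of steps required ≥ 7.4 V / 1.057 mV = 7000.95.
Need 2^N ≥ 7000.95; 2^12 = 4096, 2^13 = 8192.
Minimum N = 13.

13 bits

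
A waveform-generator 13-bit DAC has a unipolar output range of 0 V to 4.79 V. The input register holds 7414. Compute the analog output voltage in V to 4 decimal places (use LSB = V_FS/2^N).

LSB = 4.79 V / 2^13 = 0.585 mV.
V_out = 0 + 7414 × 0.000584717 V = 4.33509 V.

4.3351 V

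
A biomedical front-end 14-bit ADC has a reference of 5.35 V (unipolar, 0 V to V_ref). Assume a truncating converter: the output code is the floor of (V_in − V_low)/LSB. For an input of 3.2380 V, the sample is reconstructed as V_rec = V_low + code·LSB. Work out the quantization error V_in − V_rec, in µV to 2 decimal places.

Step size: 5.35 V ÷ 2^14 = 326.54 µV.
(3.2380 − 0)/0.000326538 = 9916.1480; ⌊·⌋ gives code 9916.
Reconstructed: 3.2379517 V.
Error = 3.2380 − 3.2379517 = 4.83398e-05 V = 48.34 µV.

48.34 µV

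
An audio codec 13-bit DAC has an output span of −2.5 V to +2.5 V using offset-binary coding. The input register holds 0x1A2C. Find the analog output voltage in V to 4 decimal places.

1.5894 V

LSB = 5 V / 2^13 = 0.610 mV.
Code 0x1A2C = 6700 decimal.
V_out = (−2.5) + 6700 × 0.000610352 V = 1.58936 V.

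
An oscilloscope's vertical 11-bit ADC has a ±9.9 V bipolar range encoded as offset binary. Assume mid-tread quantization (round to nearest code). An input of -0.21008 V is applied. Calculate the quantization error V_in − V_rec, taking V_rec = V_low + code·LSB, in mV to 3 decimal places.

2.615 mV

Step size: 19.8 V ÷ 2^11 = 9.668 mV.
(-0.21008 − (−9.9))/0.00966797 = 1002.2705; round gives code 1002.
Reconstructed: -0.21269531 V.
Error = -0.21008 − (−0.21269531) = 0.00261531 V = 2.615 mV.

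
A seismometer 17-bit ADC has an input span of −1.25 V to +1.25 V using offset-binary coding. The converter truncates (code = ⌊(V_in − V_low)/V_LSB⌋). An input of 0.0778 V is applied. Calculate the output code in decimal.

code 69614

LSB = 2.5 V / 131072 = 19.07 µV.
Input sits at 69614.961 steps above V_low.
⌊·⌋(69614.961) = 69614.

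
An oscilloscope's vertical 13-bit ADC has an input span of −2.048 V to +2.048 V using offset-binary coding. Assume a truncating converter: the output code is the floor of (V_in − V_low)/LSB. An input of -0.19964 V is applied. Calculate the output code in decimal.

code 3696

Full-scale span = 4.096 V; LSB = 4.096/2^13 = 0.500 mV.
(V_in − V_low)/LSB = (-0.19964 − (−2.048)) / 0.0005 = 3696.720.
⌊·⌋(3696.720) = 3696.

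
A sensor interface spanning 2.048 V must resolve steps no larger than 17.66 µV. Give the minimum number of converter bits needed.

17 bits

Number of steps required ≥ 2.048 V / 17.66 µV = 115968.29.
Need 2^N ≥ 115968.29; 2^16 = 65536, 2^17 = 131072.
Minimum N = 17.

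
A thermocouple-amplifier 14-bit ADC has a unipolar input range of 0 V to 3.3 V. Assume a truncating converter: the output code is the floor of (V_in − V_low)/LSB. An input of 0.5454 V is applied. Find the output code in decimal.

Full-scale span = 3.3 V; LSB = 3.3/2^14 = 201.42 µV.
(0.5454 − 0) / 0.000201416 = 2707.828 LSBs.
⌊·⌋(2707.828) = 2707.

code 2707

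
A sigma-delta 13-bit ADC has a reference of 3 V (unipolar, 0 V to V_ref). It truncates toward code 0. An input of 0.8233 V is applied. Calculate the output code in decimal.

code 2248

With 8192 levels over 3 V, one step is 366.21 µV.
Input sits at 2248.158 steps above V_low.
So the output code is 2248.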